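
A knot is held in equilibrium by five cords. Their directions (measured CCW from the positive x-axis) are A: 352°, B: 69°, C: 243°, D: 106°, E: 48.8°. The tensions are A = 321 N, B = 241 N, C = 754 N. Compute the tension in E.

T_E ≈ 90.3 N

Resolve: ΣF_x = 321 cos 352° + 241 cos 69° + 754 cos 243° + T_D cos 106° + T_E cos 48.8° = 0.
        ΣF_y = 321 sin 352° + 241 sin 69° + 754 sin 243° + T_D sin 106° + T_E sin 48.8° = 0.
The known terms sum to (61.93, -491.5) N, so -0.2756 T_D + 0.6587 T_E = -61.93 and 0.9613 T_D + 0.7524 T_E = 491.5.
Solving simultaneously: T_D = 440.6 N, T_E = 90.35 N.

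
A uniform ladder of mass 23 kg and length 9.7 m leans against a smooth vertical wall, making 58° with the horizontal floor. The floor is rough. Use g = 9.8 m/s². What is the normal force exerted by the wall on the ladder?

N_wall ≈ 70.4 N

Torques about the foot: N_wall · 9.7 sin 58° = 23×9.8×4.85 cos 58° → N_wall = 70.423 N.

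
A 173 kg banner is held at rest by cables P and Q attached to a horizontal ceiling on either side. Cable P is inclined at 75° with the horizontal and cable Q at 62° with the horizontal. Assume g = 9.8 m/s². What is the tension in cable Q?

Weight W = 173 × 9.8 = 1695 N acts straight down.
Horizontal: T_P cos 75° = T_Q cos 62°  →  T_P = 1.814 T_Q.
Vertical: T_P sin 75° + T_Q sin 62° = 1695.
Substituting the horizontal relation into the vertical equation gives 2.635 T_Q = 1695, so T_Q = 643.4 N.

T_Q ≈ 643 N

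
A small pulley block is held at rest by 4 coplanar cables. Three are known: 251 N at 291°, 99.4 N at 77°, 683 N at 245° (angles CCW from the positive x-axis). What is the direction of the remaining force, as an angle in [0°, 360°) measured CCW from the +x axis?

Sum the known components: ΣF_x = -176.3 N, ΣF_y = -756.5 N.
For equilibrium the remaining force must supply (−ΣF_x, −ΣF_y) = (176.3, 756.5) N.
Magnitude = √((176.3)² + (756.5)²) = 776.8 N; direction = atan2(756.5, 176.3) = 76.9°.

θ ≈ 76.9°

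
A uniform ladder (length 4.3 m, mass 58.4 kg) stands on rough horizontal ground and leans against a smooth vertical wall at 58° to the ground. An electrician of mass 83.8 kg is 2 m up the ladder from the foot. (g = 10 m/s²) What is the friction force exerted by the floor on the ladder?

f ≈ 426 N

Torques about the foot: N_wall · 4.3 sin 58° = 58.4×10×2.15 cos 58° + 83.8×10×2 cos 58° → N_wall = 426.02 N.
ΣF_x = 0: f_floor = N_wall = 426.02 N.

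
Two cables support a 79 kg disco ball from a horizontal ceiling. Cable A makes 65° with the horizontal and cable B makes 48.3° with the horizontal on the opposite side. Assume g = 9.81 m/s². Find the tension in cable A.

Weight W = 79 × 9.81 = 775 N acts straight down.
Horizontal: T_A cos 65° = T_B cos 48.3°  →  T_B = 0.6353 T_A.
Vertical: T_A sin 65° + T_B sin 48.3° = 775.
Substituting the horizontal relation into the vertical equation gives 1.381 T_A = 775, so T_A = 561.3 N.

T_A ≈ 561 N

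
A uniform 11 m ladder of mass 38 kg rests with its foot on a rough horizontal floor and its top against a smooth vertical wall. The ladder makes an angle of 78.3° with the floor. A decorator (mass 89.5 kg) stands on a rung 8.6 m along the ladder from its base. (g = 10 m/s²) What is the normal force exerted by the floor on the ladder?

N_floor ≈ 1280 N

ΣF_y = 0: N_floor = 38×10 + 89.5×10 = 1275 N.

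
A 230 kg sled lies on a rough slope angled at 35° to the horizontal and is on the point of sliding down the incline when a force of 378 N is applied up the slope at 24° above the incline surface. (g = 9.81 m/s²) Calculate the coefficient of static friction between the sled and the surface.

On the verge of sliding down the incline, friction is at its maximum μN and acts up the slope.
Perpendicular to incline: N = W cos 35° − P sin 24° = 1848 − 153.7 = 1695 N.
Along incline: P cos 24° + μN = W sin 35° → μ = (W sin 35° − P cos 24°) / N = 0.56.

μ ≈ 0.560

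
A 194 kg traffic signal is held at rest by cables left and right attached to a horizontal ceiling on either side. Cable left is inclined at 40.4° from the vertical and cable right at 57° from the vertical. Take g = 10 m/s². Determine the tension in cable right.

T_right ≈ 1270 N

Angles from the horizontal: cable left is 90° − 40.4° = 49.6°, cable right is 90° − 57° = 33°.
Weight W = 194 × 10 = 1940 N acts straight down.
Horizontal: T_left cos 49.6° = T_right cos 33°  →  T_left = 1.294 T_right.
Vertical: T_left sin 49.6° + T_right sin 33° = 1940.
Substituting the horizontal relation into the vertical equation gives 1.53 T_right = 1940, so T_right = 1268 N.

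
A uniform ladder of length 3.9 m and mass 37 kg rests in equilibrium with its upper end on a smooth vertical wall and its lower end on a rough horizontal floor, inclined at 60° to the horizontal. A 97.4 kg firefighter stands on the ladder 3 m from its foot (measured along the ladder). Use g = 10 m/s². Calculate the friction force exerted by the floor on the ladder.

f ≈ 539 N

Torques about the foot: N_wall · 3.9 sin 60° = 37×10×1.95 cos 60° + 97.4×10×3 cos 60° → N_wall = 539.38 N.
ΣF_x = 0: f_floor = N_wall = 539.38 N.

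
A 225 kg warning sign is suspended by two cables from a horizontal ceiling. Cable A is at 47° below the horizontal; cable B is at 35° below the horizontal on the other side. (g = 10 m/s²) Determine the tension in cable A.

T_A ≈ 1860 N

Weight W = 225 × 10 = 2250 N acts straight down.
Horizontal: T_A cos 47° = T_B cos 35°  →  T_B = 0.8326 T_A.
Vertical: T_A sin 47° + T_B sin 35° = 2250.
Substituting the horizontal relation into the vertical equation gives 1.209 T_A = 2250, so T_A = 1861 N.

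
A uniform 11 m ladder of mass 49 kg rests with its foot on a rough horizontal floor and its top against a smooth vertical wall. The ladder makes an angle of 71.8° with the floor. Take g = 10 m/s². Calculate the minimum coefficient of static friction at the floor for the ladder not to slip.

ΣF_y = 0: N_floor = 49×10 = 490 N.
Torques about the foot: N_wall · 11 sin 71.8° = 49×10×5.5 cos 71.8° → N_wall = 80.552 N.
ΣF_x = 0: f_floor = N_wall = 80.552 N.
μ_min = f_floor / N_floor = 80.552 / 490 = 0.1644.

μ_min ≈ 0.164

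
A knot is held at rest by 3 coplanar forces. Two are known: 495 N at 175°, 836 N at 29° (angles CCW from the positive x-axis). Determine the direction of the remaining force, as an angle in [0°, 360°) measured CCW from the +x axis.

θ ≈ 242°

Sum the known components: ΣF_x = 238.1 N, ΣF_y = 448.4 N.
For equilibrium the remaining force must supply (−ΣF_x, −ΣF_y) = (-238.1, -448.4) N.
Magnitude = √((-238.1)² + (-448.4)²) = 507.7 N; direction = atan2(-448.4, -238.1) = 242.0°.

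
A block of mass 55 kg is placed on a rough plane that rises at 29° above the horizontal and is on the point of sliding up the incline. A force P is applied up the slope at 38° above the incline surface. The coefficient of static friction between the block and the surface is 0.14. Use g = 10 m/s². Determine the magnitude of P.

P ≈ 382 N

On the verge of sliding up the incline, friction equals μN and acts down the slope.
Perpendicular: N + P sin 38° = W cos 29° = 481 N.
Along incline: P cos 38° = W sin 29° + μN  with W sin 29° = 266.6 N.
Solving the pair for P and N: P = 382.1 N, N = 245.8 N (and f = μN = 34.42 N).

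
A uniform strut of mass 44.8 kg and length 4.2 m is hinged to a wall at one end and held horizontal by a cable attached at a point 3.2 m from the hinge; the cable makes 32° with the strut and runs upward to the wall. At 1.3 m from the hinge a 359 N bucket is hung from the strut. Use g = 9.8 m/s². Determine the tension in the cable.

Take torques about the hinge: T sin 32° · 3.2 = 44.8×9.8×2.1 + 359×1.3 = 1388.7 N·m.
So T = 1388.7 / (0.5299 × 3.2) = 818.92 N.

T ≈ 819 N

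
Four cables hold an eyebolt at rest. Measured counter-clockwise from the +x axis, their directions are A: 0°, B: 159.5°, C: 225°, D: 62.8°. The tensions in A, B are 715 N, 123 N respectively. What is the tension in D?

T_D ≈ 1290 N

Resolve: ΣF_x = 715 cos 0° + 123 cos 159.5° + T_C cos 225° + T_D cos 62.8° = 0.
        ΣF_y = 715 sin 0° + 123 sin 159.5° + T_C sin 225° + T_D sin 62.8° = 0.
The known terms sum to (599.8, 43.08) N, so -0.7071 T_C + 0.4571 T_D = -599.8 and -0.7071 T_C + 0.8894 T_D = -43.08.
Solving simultaneously: T_C = 1681 N, T_D = 1288 N.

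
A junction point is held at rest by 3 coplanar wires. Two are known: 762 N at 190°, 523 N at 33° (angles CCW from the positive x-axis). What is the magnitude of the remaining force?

Sum the known components: ΣF_x = -311.8 N, ΣF_y = 152.5 N.
For equilibrium the remaining force must supply (−ΣF_x, −ΣF_y) = (311.8, -152.5) N.
Magnitude = √((311.8)² + (-152.5)²) = 347.1 N; direction = atan2(-152.5, 311.8) = 333.9°.

F ≈ 347 N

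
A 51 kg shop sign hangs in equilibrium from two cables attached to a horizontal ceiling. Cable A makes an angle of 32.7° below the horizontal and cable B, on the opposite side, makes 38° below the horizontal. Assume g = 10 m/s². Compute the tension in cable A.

Weight W = 51 × 10 = 510 N acts straight down.
Horizontal: T_A cos 32.7° = T_B cos 38°  →  T_B = 1.068 T_A.
Vertical: T_A sin 32.7° + T_B sin 38° = 510.
Substituting the horizontal relation into the vertical equation gives 1.198 T_A = 510, so T_A = 425.8 N.

T_A ≈ 426 N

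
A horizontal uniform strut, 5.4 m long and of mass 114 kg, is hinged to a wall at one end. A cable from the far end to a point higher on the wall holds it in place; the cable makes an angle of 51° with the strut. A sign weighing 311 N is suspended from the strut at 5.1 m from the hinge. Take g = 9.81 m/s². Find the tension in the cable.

Take torques about the hinge: T sin 51° · 5.4 = 114×9.81×2.7 + 311×5.1 = 4605.6 N·m.
So T = 4605.6 / (0.7771 × 5.4) = 1097.5 N.

T ≈ 1100 N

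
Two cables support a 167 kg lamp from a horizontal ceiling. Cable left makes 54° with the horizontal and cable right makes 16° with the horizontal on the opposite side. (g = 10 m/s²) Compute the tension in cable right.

T_right ≈ 1040 N

Weight W = 167 × 10 = 1670 N acts straight down.
Horizontal: T_left cos 54° = T_right cos 16°  →  T_left = 1.635 T_right.
Vertical: T_left sin 54° + T_right sin 16° = 1670.
Substituting the horizontal relation into the vertical equation gives 1.599 T_right = 1670, so T_right = 1045 N.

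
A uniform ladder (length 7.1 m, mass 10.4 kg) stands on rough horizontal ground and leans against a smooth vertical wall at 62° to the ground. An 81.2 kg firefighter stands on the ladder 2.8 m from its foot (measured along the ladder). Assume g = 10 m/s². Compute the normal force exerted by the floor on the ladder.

N_floor ≈ 916 N

ΣF_y = 0: N_floor = 10.4×10 + 81.2×10 = 916 N.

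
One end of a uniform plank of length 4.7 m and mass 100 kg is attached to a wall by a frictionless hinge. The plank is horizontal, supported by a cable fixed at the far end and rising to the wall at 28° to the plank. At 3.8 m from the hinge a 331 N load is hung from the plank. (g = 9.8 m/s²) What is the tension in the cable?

Take torques about the hinge: T sin 28° · 4.7 = 100×9.8×2.35 + 331×3.8 = 3560.8 N·m.
So T = 3560.8 / (0.4695 × 4.7) = 1613.8 N.

T ≈ 1610 N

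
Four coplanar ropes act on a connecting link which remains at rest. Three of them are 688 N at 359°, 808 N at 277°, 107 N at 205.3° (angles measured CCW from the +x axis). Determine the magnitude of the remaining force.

Sum the known components: ΣF_x = 689.6 N, ΣF_y = -859.7 N.
For equilibrium the remaining force must supply (−ΣF_x, −ΣF_y) = (-689.6, 859.7) N.
Magnitude = √((-689.6)² + (859.7)²) = 1102 N; direction = atan2(859.7, -689.6) = 128.7°.

F ≈ 1100 N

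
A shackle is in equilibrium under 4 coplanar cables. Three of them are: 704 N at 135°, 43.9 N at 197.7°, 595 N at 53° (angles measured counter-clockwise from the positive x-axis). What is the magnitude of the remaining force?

F ≈ 977 N

Sum the known components: ΣF_x = -181.5 N, ΣF_y = 959.6 N.
For equilibrium the remaining force must supply (−ΣF_x, −ΣF_y) = (181.5, -959.6) N.
Magnitude = √((181.5)² + (-959.6)²) = 976.7 N; direction = atan2(-959.6, 181.5) = 280.7°.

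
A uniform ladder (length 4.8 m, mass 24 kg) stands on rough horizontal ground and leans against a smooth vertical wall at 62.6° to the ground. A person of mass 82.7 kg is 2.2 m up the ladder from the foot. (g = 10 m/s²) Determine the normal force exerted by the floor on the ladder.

ΣF_y = 0: N_floor = 24×10 + 82.7×10 = 1067 N.

N_floor ≈ 1070 N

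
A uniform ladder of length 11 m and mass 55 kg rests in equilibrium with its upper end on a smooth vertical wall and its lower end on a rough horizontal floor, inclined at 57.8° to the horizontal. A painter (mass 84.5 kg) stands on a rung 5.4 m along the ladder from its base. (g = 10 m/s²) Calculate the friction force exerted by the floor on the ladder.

f ≈ 434 N

Torques about the foot: N_wall · 11 sin 57.8° = 55×10×5.5 cos 57.8° + 84.5×10×5.4 cos 57.8° → N_wall = 434.4 N.
ΣF_x = 0: f_floor = N_wall = 434.4 N.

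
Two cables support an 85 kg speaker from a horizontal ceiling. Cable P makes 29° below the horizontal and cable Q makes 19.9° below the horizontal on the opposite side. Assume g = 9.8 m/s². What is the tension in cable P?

T_P ≈ 1040 N

Weight W = 85 × 9.8 = 833 N acts straight down.
Horizontal: T_P cos 29° = T_Q cos 19.9°  →  T_Q = 0.9302 T_P.
Vertical: T_P sin 29° + T_Q sin 19.9° = 833.
Substituting the horizontal relation into the vertical equation gives 0.8014 T_P = 833, so T_P = 1039 N.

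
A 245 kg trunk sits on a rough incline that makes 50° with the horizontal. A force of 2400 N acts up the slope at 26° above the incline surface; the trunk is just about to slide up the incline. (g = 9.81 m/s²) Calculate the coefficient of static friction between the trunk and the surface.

μ ≈ 0.641

On the verge of sliding up the incline, friction is at its maximum μN and acts down the slope.
Perpendicular to incline: N = W cos 50° − P sin 26° = 1545 − 1052 = 492.8 N.
Along incline: P cos 26° − μN = W sin 50° → μ = −(W sin 50° − P cos 26°) / N = 0.6411.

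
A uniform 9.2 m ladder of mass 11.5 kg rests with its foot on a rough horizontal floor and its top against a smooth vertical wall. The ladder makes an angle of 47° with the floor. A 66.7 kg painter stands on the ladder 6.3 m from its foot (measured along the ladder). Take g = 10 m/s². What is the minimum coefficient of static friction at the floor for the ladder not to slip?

μ_min ≈ 0.613

ΣF_y = 0: N_floor = 11.5×10 + 66.7×10 = 782 N.
Torques about the foot: N_wall · 9.2 sin 47° = 11.5×10×4.6 cos 47° + 66.7×10×6.3 cos 47° → N_wall = 479.55 N.
ΣF_x = 0: f_floor = N_wall = 479.55 N.
μ_min = f_floor / N_floor = 479.55 / 782 = 0.6132.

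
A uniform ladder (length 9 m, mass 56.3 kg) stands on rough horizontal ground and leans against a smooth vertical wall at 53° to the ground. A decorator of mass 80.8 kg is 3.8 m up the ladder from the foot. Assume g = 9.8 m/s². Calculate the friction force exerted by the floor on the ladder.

Torques about the foot: N_wall · 9 sin 53° = 56.3×9.8×4.5 cos 53° + 80.8×9.8×3.8 cos 53° → N_wall = 459.82 N.
ΣF_x = 0: f_floor = N_wall = 459.82 N.

f ≈ 460 N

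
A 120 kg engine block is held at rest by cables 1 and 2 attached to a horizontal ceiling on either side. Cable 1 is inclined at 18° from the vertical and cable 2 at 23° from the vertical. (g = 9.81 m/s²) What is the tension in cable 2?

T_2 ≈ 554 N

Angles from the horizontal: cable 1 is 90° − 18° = 72°, cable 2 is 90° − 23° = 67°.
Weight W = 120 × 9.81 = 1177 N acts straight down.
Horizontal: T_1 cos 72° = T_2 cos 67°  →  T_1 = 1.264 T_2.
Vertical: T_1 sin 72° + T_2 sin 67° = 1177.
Substituting the horizontal relation into the vertical equation gives 2.123 T_2 = 1177, so T_2 = 554.5 N.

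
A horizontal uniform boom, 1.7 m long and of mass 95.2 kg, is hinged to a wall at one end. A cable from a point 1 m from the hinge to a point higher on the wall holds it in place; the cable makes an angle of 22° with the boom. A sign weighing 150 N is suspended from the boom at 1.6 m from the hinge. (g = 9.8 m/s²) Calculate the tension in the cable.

T ≈ 2760 N

Take torques about the hinge: T sin 22° · 1 = 95.2×9.8×0.85 + 150×1.6 = 1033 N·m.
So T = 1033 / (0.3746 × 1) = 2757.6 N.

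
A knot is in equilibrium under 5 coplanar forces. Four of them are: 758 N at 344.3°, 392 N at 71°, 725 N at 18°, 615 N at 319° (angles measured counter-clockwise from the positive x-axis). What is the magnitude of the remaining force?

F ≈ 2010 N

Sum the known components: ΣF_x = 2011 N, ΣF_y = -13.91 N.
For equilibrium the remaining force must supply (−ΣF_x, −ΣF_y) = (-2011, 13.91) N.
Magnitude = √((-2011)² + (13.91)²) = 2011 N; direction = atan2(13.91, -2011) = 179.6°.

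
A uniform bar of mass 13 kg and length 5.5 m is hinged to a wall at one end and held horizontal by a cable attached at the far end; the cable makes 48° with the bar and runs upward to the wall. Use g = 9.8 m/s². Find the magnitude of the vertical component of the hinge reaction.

|H_y| ≈ 63.7 N

Take torques about the hinge: T sin 48° · 5.5 = 13×9.8×2.75 = 350.35 N·m.
So T = 350.35 / (0.7431 × 5.5) = 85.717 N.
ΣF_y = 0: H_y = (13×9.8) − T sin 48° = 127.4 − 63.7 = 63.7 N.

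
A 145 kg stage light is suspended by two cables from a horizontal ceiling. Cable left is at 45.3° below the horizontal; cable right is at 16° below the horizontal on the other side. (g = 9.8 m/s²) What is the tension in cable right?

T_right ≈ 1140 N

Weight W = 145 × 9.8 = 1421 N acts straight down.
Horizontal: T_left cos 45.3° = T_right cos 16°  →  T_left = 1.367 T_right.
Vertical: T_left sin 45.3° + T_right sin 16° = 1421.
Substituting the horizontal relation into the vertical equation gives 1.247 T_right = 1421, so T_right = 1140 N.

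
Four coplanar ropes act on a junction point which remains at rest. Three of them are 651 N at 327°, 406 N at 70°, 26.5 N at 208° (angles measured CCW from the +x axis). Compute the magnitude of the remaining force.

Sum the known components: ΣF_x = 661.4 N, ΣF_y = 14.51 N.
For equilibrium the remaining force must supply (−ΣF_x, −ΣF_y) = (-661.4, -14.51) N.
Magnitude = √((-661.4)² + (-14.51)²) = 661.6 N; direction = atan2(-14.51, -661.4) = 181.3°.

F ≈ 662 N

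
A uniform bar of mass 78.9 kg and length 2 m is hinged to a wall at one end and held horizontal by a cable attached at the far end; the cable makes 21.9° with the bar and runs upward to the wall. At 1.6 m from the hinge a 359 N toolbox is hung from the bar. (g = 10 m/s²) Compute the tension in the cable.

T ≈ 1830 N

Take torques about the hinge: T sin 21.9° · 2 = 78.9×10×1 + 359×1.6 = 1363.4 N·m.
So T = 1363.4 / (0.3730 × 2) = 1827.7 N.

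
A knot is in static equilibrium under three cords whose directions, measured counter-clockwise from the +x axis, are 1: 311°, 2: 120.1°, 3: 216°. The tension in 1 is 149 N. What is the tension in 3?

Resolve: ΣF_x = 149 cos 311° + T_2 cos 120.1° + T_3 cos 216° = 0.
        ΣF_y = 149 sin 311° + T_2 sin 120.1° + T_3 sin 216° = 0.
The known terms sum to (97.75, -112.5) N, so -0.5015 T_2 − 0.8090 T_3 = -97.75 and 0.8652 T_2 − 0.5878 T_3 = 112.5.
Solving simultaneously: T_2 = 149.2 N, T_3 = 28.33 N.

T_3 ≈ 28.3 N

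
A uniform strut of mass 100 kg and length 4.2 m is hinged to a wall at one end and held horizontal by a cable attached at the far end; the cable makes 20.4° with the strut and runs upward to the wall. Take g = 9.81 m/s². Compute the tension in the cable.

T ≈ 1410 N

Take torques about the hinge: T sin 20.4° · 4.2 = 100×9.81×2.1 = 2060.1 N·m.
So T = 2060.1 / (0.3486 × 4.2) = 1407.2 N.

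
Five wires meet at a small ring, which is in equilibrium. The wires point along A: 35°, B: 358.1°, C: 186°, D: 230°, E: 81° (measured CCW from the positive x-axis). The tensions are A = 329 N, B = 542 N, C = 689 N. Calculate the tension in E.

Resolve: ΣF_x = 329 cos 35° + 542 cos 358.1° + 689 cos 186° + T_D cos 230° + T_E cos 81° = 0.
        ΣF_y = 329 sin 35° + 542 sin 358.1° + 689 sin 186° + T_D sin 230° + T_E sin 81° = 0.
The known terms sum to (126, 98.72) N, so -0.6428 T_D + 0.1564 T_E = -126 and -0.7660 T_D + 0.9877 T_E = -98.72.
Solving simultaneously: T_D = 211.6 N, T_E = 64.17 N.

T_E ≈ 64.2 N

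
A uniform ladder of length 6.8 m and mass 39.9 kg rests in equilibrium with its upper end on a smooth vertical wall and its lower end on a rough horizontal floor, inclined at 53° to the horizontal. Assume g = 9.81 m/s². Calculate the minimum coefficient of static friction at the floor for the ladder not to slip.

μ_min ≈ 0.377

ΣF_y = 0: N_floor = 39.9×9.81 = 391.42 N.
Torques about the foot: N_wall · 6.8 sin 53° = 39.9×9.81×3.4 cos 53° → N_wall = 147.48 N.
ΣF_x = 0: f_floor = N_wall = 147.48 N.
μ_min = f_floor / N_floor = 147.48 / 391.42 = 0.3768.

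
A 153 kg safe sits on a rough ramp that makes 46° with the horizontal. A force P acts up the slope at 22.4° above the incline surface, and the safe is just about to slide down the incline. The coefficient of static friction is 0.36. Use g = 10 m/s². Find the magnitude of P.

P ≈ 912 N

On the verge of sliding down the incline, friction equals μN and acts up the slope.
Perpendicular: N + P sin 22.4° = W cos 46° = 1063 N.
Along incline: P cos 22.4° + μN = W sin 46° with W sin 46° = 1101 N.
Solving the pair for P and N: P = 911.9 N, N = 715.3 N (and f = μN = 257.5 N).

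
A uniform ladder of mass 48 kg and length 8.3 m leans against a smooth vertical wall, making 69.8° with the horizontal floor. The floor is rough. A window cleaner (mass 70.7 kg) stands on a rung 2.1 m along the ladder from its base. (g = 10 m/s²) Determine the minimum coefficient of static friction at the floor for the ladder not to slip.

μ_min ≈ 0.130

ΣF_y = 0: N_floor = 48×10 + 70.7×10 = 1187 N.
Torques about the foot: N_wall · 8.3 sin 69.8° = 48×10×4.15 cos 69.8° + 70.7×10×2.1 cos 69.8° → N_wall = 154.12 N.
ΣF_x = 0: f_floor = N_wall = 154.12 N.
μ_min = f_floor / N_floor = 154.12 / 1187 = 0.1298.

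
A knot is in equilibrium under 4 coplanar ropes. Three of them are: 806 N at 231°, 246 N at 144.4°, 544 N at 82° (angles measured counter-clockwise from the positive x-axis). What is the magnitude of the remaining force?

F ≈ 634 N

Sum the known components: ΣF_x = -631.5 N, ΣF_y = 55.53 N.
For equilibrium the remaining force must supply (−ΣF_x, −ΣF_y) = (631.5, -55.53) N.
Magnitude = √((631.5)² + (-55.53)²) = 634 N; direction = atan2(-55.53, 631.5) = 355.0°.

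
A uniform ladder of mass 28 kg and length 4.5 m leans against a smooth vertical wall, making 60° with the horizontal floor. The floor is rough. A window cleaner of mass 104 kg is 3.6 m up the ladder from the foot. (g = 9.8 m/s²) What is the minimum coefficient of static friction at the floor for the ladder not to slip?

μ_min ≈ 0.425

ΣF_y = 0: N_floor = 28×9.8 + 104×9.8 = 1293.6 N.
Torques about the foot: N_wall · 4.5 sin 60° = 28×9.8×2.25 cos 60° + 104×9.8×3.6 cos 60° → N_wall = 549.96 N.
ΣF_x = 0: f_floor = N_wall = 549.96 N.
μ_min = f_floor / N_floor = 549.96 / 1293.6 = 0.4251.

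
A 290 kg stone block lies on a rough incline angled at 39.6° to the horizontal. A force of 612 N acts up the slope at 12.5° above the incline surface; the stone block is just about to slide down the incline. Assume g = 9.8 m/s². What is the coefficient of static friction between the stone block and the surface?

μ ≈ 0.590

On the verge of sliding down the incline, friction is at its maximum μN and acts up the slope.
Perpendicular to incline: N = W cos 39.6° − P sin 12.5° = 2190 − 132.5 = 2057 N.
Along incline: P cos 12.5° + μN = W sin 39.6° → μ = (W sin 39.6° − P cos 12.5°) / N = 0.5901.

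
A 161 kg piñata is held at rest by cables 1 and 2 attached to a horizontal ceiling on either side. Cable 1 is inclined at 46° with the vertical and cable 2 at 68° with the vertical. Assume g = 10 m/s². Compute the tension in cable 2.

T_2 ≈ 1270 N

Angles from the horizontal: cable 1 is 90° − 46° = 44°, cable 2 is 90° − 68° = 22°.
Weight W = 161 × 10 = 1610 N acts straight down.
Horizontal: T_1 cos 44° = T_2 cos 22°  →  T_1 = 1.289 T_2.
Vertical: T_1 sin 44° + T_2 sin 22° = 1610.
Substituting the horizontal relation into the vertical equation gives 1.27 T_2 = 1610, so T_2 = 1268 N.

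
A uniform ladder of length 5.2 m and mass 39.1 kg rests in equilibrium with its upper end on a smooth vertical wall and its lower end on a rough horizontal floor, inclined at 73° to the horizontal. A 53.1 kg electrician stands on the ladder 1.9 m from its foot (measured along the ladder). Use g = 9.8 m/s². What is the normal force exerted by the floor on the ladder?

ΣF_y = 0: N_floor = 39.1×9.8 + 53.1×9.8 = 903.56 N.

N_floor ≈ 904 N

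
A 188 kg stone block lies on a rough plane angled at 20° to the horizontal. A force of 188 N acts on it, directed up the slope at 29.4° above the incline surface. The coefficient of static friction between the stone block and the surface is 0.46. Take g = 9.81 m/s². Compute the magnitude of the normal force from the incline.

Axes along / perpendicular to the incline. W sin 20° = 630.8 N down-slope; W cos 20° = 1733 N into the surface.
Perpendicular: N = W cos 20° − P sin 29.4° = 1733 − 92.29 = 1641 N.
Along incline: P cos 29.4° + f = W sin 20° (friction acts up-slope) → f = 630.8 − 163.8 = 467 N.
|f| = 467 N ≤ μN = 754.8 N, so the stone block is indeed static.

N ≈ 1640 N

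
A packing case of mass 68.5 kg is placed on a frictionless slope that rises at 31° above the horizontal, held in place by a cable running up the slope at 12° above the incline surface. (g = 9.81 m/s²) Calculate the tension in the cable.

T ≈ 354 N

Take axes along and perpendicular to the incline. Weight components: W sin 31° = 346.1 N down-slope, W cos 31° = 576 N into the surface.
Along incline: T cos 12° = W sin 31° → T = 353.8 N.
Perpendicular: N = W cos 31° − T sin 12° = 502.4 N.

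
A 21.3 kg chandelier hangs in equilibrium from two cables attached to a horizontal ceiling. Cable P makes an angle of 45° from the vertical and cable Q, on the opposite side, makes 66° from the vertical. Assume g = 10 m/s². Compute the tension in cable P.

Angles from the horizontal: cable P is 90° − 45° = 45°, cable Q is 90° − 66° = 24°.
Weight W = 21.3 × 10 = 213 N acts straight down.
Horizontal: T_P cos 45° = T_Q cos 24°  →  T_Q = 0.774 T_P.
Vertical: T_P sin 45° + T_Q sin 24° = 213.
Substituting the horizontal relation into the vertical equation gives 1.022 T_P = 213, so T_P = 208.4 N.

T_P ≈ 208 N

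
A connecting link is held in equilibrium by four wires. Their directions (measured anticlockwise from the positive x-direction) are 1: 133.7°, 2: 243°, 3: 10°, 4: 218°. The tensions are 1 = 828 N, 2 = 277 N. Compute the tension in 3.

Resolve: ΣF_x = 828 cos 133.7° + 277 cos 243° + T_3 cos 10° + T_4 cos 218° = 0.
        ΣF_y = 828 sin 133.7° + 277 sin 243° + T_3 sin 10° + T_4 sin 218° = 0.
The known terms sum to (-697.8, 351.8) N, so 0.9848 T_3 − 0.7880 T_4 = 697.8 and 0.1736 T_3 − 0.6157 T_4 = -351.8.
Solving simultaneously: T_3 = 1506 N, T_4 = 996.1 N.

T_3 ≈ 1510 N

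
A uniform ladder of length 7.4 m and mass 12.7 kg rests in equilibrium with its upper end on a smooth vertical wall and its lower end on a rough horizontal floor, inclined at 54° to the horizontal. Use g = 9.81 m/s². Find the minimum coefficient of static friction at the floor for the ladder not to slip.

μ_min ≈ 0.363

ΣF_y = 0: N_floor = 12.7×9.81 = 124.59 N.
Torques about the foot: N_wall · 7.4 sin 54° = 12.7×9.81×3.7 cos 54° → N_wall = 45.259 N.
ΣF_x = 0: f_floor = N_wall = 45.259 N.
μ_min = f_floor / N_floor = 45.259 / 124.59 = 0.3633.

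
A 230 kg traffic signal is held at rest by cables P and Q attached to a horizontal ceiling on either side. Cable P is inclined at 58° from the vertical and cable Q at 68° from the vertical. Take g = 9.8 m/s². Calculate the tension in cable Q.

T_Q ≈ 2360 N

Angles from the horizontal: cable P is 90° − 58° = 32°, cable Q is 90° − 68° = 22°.
Weight W = 230 × 9.8 = 2254 N acts straight down.
Horizontal: T_P cos 32° = T_Q cos 22°  →  T_P = 1.093 T_Q.
Vertical: T_P sin 32° + T_Q sin 22° = 2254.
Substituting the horizontal relation into the vertical equation gives 0.954 T_Q = 2254, so T_Q = 2363 N.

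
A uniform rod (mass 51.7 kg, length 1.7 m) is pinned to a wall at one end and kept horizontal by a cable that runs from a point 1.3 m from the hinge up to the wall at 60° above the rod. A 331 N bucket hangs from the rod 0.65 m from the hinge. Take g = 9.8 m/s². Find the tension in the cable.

T ≈ 574 N

Take torques about the hinge: T sin 60° · 1.3 = 51.7×9.8×0.85 + 331×0.65 = 645.81 N·m.
So T = 645.81 / (0.8660 × 1.3) = 573.63 N.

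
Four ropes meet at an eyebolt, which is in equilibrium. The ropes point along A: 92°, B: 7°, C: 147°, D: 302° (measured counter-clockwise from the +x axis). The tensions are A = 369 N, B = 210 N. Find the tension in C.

T_C ≈ 887 N

Resolve: ΣF_x = 369 cos 92° + 210 cos 7° + T_C cos 147° + T_D cos 302° = 0.
        ΣF_y = 369 sin 92° + 210 sin 7° + T_C sin 147° + T_D sin 302° = 0.
The known terms sum to (195.6, 394.4) N, so -0.8387 T_C + 0.5299 T_D = -195.6 and 0.5446 T_C − 0.8480 T_D = -394.4.
Solving simultaneously: T_C = 886.9 N, T_D = 1035 N.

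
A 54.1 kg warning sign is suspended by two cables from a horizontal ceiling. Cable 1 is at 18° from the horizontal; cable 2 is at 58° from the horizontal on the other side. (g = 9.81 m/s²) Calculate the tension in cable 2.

Weight W = 54.1 × 9.81 = 530.7 N acts straight down.
Horizontal: T_1 cos 18° = T_2 cos 58°  →  T_1 = 0.5572 T_2.
Vertical: T_1 sin 18° + T_2 sin 58° = 530.7.
Substituting the horizontal relation into the vertical equation gives 1.02 T_2 = 530.7, so T_2 = 520.2 N.

T_2 ≈ 520 N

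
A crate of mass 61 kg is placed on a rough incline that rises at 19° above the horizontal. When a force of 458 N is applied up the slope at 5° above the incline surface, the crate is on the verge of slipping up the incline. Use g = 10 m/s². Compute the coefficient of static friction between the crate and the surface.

On the verge of sliding up the incline, friction is at its maximum μN and acts down the slope.
Perpendicular to incline: N = W cos 19° − P sin 5° = 576.8 − 39.92 = 536.8 N.
Along incline: P cos 5° − μN = W sin 19° → μ = −(W sin 19° − P cos 5°) / N = 0.4799.

μ ≈ 0.480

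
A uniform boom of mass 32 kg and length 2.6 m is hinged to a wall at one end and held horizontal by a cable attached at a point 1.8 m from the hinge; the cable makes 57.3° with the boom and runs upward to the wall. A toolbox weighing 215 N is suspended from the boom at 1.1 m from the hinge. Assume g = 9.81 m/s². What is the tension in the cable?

T ≈ 426 N

Take torques about the hinge: T sin 57.3° · 1.8 = 32×9.81×1.3 + 215×1.1 = 644.6 N·m.
So T = 644.6 / (0.8415 × 1.8) = 425.55 N.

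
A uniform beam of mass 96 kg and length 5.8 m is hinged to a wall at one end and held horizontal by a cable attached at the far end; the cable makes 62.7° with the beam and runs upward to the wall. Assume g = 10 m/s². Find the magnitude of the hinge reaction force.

Take torques about the hinge: T sin 62.7° · 5.8 = 96×10×2.9 = 2784 N·m.
So T = 2784 / (0.8886 × 5.8) = 540.17 N.
ΣF_x = 0: H_x = T cos 62.7° = 247.75 N.
ΣF_y = 0: H_y = (96×10) − T sin 62.7° = 960 − 480 = 480 N.
|H| = √(H_x² + H_y²) = √((247.75)² + (480)²) = 540.17 N.

|H| ≈ 540 N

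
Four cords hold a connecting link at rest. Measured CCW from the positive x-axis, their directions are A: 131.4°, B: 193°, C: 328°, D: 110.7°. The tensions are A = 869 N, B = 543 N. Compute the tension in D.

Resolve: ΣF_x = 869 cos 131.4° + 543 cos 193° + T_C cos 328° + T_D cos 110.7° = 0.
        ΣF_y = 869 sin 131.4° + 543 sin 193° + T_C sin 328° + T_D sin 110.7° = 0.
The known terms sum to (-1104, 529.7) N, so 0.8480 T_C − 0.3535 T_D = 1104 and -0.5299 T_C + 0.9354 T_D = -529.7.
Solving simultaneously: T_C = 1395 N, T_D = 223.9 N.

T_D ≈ 224 N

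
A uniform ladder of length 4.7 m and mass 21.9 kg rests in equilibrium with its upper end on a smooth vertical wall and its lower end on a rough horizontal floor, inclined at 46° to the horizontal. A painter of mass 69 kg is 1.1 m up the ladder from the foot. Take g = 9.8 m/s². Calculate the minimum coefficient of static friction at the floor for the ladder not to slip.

ΣF_y = 0: N_floor = 21.9×9.8 + 69×9.8 = 890.82 N.
Torques about the foot: N_wall · 4.7 sin 46° = 21.9×9.8×2.35 cos 46° + 69×9.8×1.1 cos 46° → N_wall = 256.46 N.
ΣF_x = 0: f_floor = N_wall = 256.46 N.
μ_min = f_floor / N_floor = 256.46 / 890.82 = 0.2879.

μ_min ≈ 0.288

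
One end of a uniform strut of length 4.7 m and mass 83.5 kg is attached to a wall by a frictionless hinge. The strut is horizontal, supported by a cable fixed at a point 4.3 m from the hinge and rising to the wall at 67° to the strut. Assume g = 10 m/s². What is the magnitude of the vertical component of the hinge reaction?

|H_y| ≈ 379 N

Take torques about the hinge: T sin 67° · 4.3 = 83.5×10×2.35 = 1962.2 N·m.
So T = 1962.2 / (0.9205 × 4.3) = 495.75 N.
ΣF_y = 0: H_y = (83.5×10) − T sin 67° = 835 − 456.34 = 378.66 N.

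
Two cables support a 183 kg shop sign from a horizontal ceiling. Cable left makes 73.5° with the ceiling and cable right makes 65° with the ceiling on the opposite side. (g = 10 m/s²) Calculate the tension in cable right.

T_right ≈ 784 N

Weight W = 183 × 10 = 1830 N acts straight down.
Horizontal: T_left cos 73.5° = T_right cos 65°  →  T_left = 1.488 T_right.
Vertical: T_left sin 73.5° + T_right sin 65° = 1830.
Substituting the horizontal relation into the vertical equation gives 2.333 T_right = 1830, so T_right = 784.4 N.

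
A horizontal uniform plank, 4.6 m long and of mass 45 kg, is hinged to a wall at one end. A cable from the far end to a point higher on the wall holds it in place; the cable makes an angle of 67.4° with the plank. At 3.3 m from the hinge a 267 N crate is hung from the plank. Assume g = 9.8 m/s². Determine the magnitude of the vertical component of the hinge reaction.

Take torques about the hinge: T sin 67.4° · 4.6 = 45×9.8×2.3 + 267×3.3 = 1895.4 N·m.
So T = 1895.4 / (0.9232 × 4.6) = 446.32 N.
ΣF_y = 0: H_y = (45×9.8 + 267) − T sin 67.4° = 708 − 412.04 = 295.96 N.

|H_y| ≈ 296 N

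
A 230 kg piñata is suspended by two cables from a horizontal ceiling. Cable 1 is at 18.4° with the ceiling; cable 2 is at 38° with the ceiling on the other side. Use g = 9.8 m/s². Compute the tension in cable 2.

T_2 ≈ 2570 N

Weight W = 230 × 9.8 = 2254 N acts straight down.
Horizontal: T_1 cos 18.4° = T_2 cos 38°  →  T_1 = 0.8305 T_2.
Vertical: T_1 sin 18.4° + T_2 sin 38° = 2254.
Substituting the horizontal relation into the vertical equation gives 0.8778 T_2 = 2254, so T_2 = 2568 N.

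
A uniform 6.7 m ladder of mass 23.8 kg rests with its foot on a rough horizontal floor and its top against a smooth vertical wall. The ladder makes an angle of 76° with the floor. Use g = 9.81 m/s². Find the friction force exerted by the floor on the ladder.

Torques about the foot: N_wall · 6.7 sin 76° = 23.8×9.81×3.35 cos 76° → N_wall = 29.106 N.
ΣF_x = 0: f_floor = N_wall = 29.106 N.

f ≈ 29.1 N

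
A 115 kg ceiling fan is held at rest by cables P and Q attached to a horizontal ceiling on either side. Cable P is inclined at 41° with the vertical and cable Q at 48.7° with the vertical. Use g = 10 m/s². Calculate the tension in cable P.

T_P ≈ 864 N

Angles from the horizontal: cable P is 90° − 41° = 49°, cable Q is 90° − 48.7° = 41.3°.
Weight W = 115 × 10 = 1150 N acts straight down.
Horizontal: T_P cos 49° = T_Q cos 41.3°  →  T_Q = 0.8733 T_P.
Vertical: T_P sin 49° + T_Q sin 41.3° = 1150.
Substituting the horizontal relation into the vertical equation gives 1.331 T_P = 1150, so T_P = 864 N.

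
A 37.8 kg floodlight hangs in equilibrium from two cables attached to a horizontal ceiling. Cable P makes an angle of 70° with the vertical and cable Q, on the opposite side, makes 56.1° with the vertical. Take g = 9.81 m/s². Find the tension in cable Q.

T_Q ≈ 431 N

Angles from the horizontal: cable P is 90° − 70° = 20°, cable Q is 90° − 56.1° = 33.9°.
Weight W = 37.8 × 9.81 = 370.8 N acts straight down.
Horizontal: T_P cos 20° = T_Q cos 33.9°  →  T_P = 0.8833 T_Q.
Vertical: T_P sin 20° + T_Q sin 33.9° = 370.8.
Substituting the horizontal relation into the vertical equation gives 0.8598 T_Q = 370.8, so T_Q = 431.3 N.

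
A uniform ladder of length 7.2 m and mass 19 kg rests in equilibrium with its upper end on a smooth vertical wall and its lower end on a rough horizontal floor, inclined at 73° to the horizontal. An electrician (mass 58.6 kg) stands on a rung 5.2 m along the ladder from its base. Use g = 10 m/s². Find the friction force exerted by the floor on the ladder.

f ≈ 158 N

Torques about the foot: N_wall · 7.2 sin 73° = 19×10×3.6 cos 73° + 58.6×10×5.2 cos 73° → N_wall = 158.44 N.
ΣF_x = 0: f_floor = N_wall = 158.44 N.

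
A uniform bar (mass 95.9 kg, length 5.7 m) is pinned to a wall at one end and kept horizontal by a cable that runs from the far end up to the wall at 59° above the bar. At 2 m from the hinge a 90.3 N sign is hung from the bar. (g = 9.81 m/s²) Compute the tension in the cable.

Take torques about the hinge: T sin 59° · 5.7 = 95.9×9.81×2.85 + 90.3×2 = 2861.8 N·m.
So T = 2861.8 / (0.8572 × 5.7) = 585.74 N.

T ≈ 586 N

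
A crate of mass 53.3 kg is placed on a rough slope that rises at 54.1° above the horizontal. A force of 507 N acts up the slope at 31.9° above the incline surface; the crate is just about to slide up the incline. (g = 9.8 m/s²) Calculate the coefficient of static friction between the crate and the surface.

On the verge of sliding up the incline, friction is at its maximum μN and acts down the slope.
Perpendicular to incline: N = W cos 54.1° − P sin 31.9° = 306.3 − 267.9 = 38.37 N.
Along incline: P cos 31.9° − μN = W sin 54.1° → μ = −(W sin 54.1° − P cos 31.9°) / N = 0.1906.

μ ≈ 0.191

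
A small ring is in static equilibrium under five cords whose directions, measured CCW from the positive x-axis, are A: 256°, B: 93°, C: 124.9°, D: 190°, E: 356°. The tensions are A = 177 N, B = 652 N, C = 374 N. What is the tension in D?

T_D ≈ 3160 N

Resolve: ΣF_x = 177 cos 256° + 652 cos 93° + 374 cos 124.9° + T_D cos 190° + T_E cos 356° = 0.
        ΣF_y = 177 sin 256° + 652 sin 93° + 374 sin 124.9° + T_D sin 190° + T_E sin 356° = 0.
The known terms sum to (-290.9, 786.1) N, so -0.9848 T_D + 0.9976 T_E = 290.9 and -0.1736 T_D − 0.0698 T_E = -786.1.
Solving simultaneously: T_D = 3158 N, T_E = 3409 N.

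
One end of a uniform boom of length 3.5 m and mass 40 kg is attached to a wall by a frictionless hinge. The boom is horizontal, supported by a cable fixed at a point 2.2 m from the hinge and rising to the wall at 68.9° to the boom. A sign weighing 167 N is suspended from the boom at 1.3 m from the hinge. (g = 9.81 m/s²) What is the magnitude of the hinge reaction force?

Take torques about the hinge: T sin 68.9° · 2.2 = 40×9.81×1.75 + 167×1.3 = 903.8 N·m.
So T = 903.8 / (0.9330 × 2.2) = 440.34 N.
ΣF_x = 0: H_x = T cos 68.9° = 158.52 N.
ΣF_y = 0: H_y = (40×9.81 + 167) − T sin 68.9° = 559.4 − 410.82 = 148.58 N.
|H| = √(H_x² + H_y²) = √((158.52)² + (148.58)²) = 217.27 N.

|H| ≈ 217 N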